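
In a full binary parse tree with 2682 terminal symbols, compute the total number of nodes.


Leaf nodes (terminals): 2682
Internal nodes = n - 1 = 2682 - 1 = 2681
Total = leaves + internal = 2682 + 2681 = 5363

5363


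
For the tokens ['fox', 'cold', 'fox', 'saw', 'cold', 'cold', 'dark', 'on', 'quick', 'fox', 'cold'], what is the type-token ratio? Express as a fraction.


Tokens: 11
Unique types: ('cold', 'dark', 'fox', 'on', 'quick', 'saw') = 6
TTR = 6/11
Already in lowest terms.

6/11


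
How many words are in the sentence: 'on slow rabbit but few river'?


Counting words by splitting on spaces:
  Word 1: 'on'
  Word 2: 'slow'
  Word 3: 'rabbit'
  Word 4: 'but'
  Word 5: 'few'
  Word 6: 'river'
Total words: 6

6


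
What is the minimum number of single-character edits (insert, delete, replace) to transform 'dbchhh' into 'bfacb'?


Building DP table for s1='dbchhh' (len 6) and s2='bfacb' (len 5):
       b  f  a  c  b
    0  1  2  3  4  5
  d 1  1  2  3  4  5
  b 2  1  2  3  4  4
  c 3  2  2  3  3  4
  h 4  3  3  3  4  4
  h 5  4  4  4  4  5
  h 6  5  5  5  5  5
Edit distance = dp[6][5] = 5

5


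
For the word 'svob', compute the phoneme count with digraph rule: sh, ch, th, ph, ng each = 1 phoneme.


Parsing 'svob' greedily, digraphs first:
  's' -> consonant phoneme (phonemes so far: 1)
  'v' -> consonant phoneme (phonemes so far: 2)
  'o' -> vowel phoneme (phonemes so far: 3)
  'b' -> consonant phoneme (phonemes so far: 4)
Total phonemes: 4

4


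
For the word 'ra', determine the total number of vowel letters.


Scanning each character of 'ra':
  Position 1: 'r' -> consonant (running count: 0)
  Position 2: 'a' -> vowel (running count: 1)
Total vowels: 1

1


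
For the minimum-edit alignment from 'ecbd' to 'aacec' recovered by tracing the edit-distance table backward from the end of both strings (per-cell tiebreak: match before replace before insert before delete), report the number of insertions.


Edit distance = 4. Backtracking from cell (4, 5) with preference match > replace > insert > delete,
then listing the resulting alignment 'ecbd' -> 'aacec' left to right:
  Step 1: insert 'a' [insertion #1]
  Step 2: replace e->a
  Step 3: keep 'c'
  Step 4: replace b->e
  Step 5: replace d->c
Total insertions: 1

1


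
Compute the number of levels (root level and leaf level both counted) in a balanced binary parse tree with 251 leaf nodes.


In a balanced binary tree with n leaves the deepest leaf is ceil(log2(n)) edges below the root,
so counting node levels inclusive of root and leaves gives ceil(log2(n)) + 1 levels.
log2(251) = 7.9715
ceil(7.9715) = 8
levels = 8 + 1 = 9

9


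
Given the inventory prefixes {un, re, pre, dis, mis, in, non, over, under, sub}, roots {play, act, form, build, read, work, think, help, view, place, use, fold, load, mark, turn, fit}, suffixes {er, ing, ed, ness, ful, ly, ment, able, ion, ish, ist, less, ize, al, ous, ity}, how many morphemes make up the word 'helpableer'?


Segmenting 'helpableer' against the inventory:
  'help' -> root (morpheme 1)
  'able' -> suffix (morpheme 2)
  'er' -> suffix (morpheme 3)
Total morphemes: 3

3


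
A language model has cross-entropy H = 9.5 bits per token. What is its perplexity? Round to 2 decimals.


Perplexity formula: PP = 2^H
H = 9.5
PP = 2^9.5
Decompose: 2^9.5 = 2^9 * 2^0.5 = 2^9 * sqrt(2)
2^9 = 512, sqrt(2) ~ 1.4142136
PP ~ 512 * 1.4142136 = 724.0773632
Rounded to 2 decimals: 724.08

724.08


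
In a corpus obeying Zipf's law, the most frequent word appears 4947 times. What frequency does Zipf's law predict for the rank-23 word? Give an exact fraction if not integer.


Zipf's law: freq(rank) = f1 / rank
f1 = 4947, rank = 23
freq = 4947 / 23
GCD(4947, 23) = 1
Simplified: 4947/23

4947/23


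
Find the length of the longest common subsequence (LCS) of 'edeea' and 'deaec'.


DP table for LCS of 'edeea' and 'deaec':
       d  e  a  e  c
    0  0  0  0  0  0
  e 0  0  1  1  1  1
  d 0  1  1  1  1  1
  e 0  1  2  2  2  2
  e 0  1  2  2  3  3
  a 0  1  2  3  3  3
LCS: 'dee'
LCS length = 3

3


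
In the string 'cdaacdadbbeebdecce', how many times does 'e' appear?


Scanning 'cdaacdadbbeebdecce' for 'e':
  Position 10: 'e' -> MATCH (count: 1)
  Position 11: 'e' -> MATCH (count: 2)
  Position 14: 'e' -> MATCH (count: 3)
  Position 17: 'e' -> MATCH (count: 4)
Total occurrences of 'e': 4

4


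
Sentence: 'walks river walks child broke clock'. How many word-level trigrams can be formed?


Word trigrams from [6] words:
  Trigram 1: (walks river walks)
  Trigram 2: (river walks child)
  Trigram 3: (walks child broke)
  Trigram 4: (child broke clock)
Total word trigrams: 6 - 2 = 4

4


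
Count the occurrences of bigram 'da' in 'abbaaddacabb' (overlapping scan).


Scanning 'abbaaddacabb' for bigram 'da':
  Position 0: 'ab' -> no
  Position 1: 'bb' -> no
  Position 2: 'ba' -> no
  Position 3: 'aa' -> no
  Position 4: 'ad' -> no
  Position 5: 'dd' -> no
  Position 6: 'da' -> MATCH
  Position 7: 'ac' -> no
  Position 8: 'ca' -> no
  Position 9: 'ab' -> no
  Position 10: 'bb' -> no
Total matches: 1

1


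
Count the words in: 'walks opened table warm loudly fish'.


Counting words by splitting on spaces:
  Word 1: 'walks'
  Word 2: 'opened'
  Word 3: 'table'
  Word 4: 'warm'
  Word 5: 'loudly'
  Word 6: 'fish'
Total words: 6

6


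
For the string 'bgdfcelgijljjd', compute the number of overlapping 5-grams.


String 'bgdfcelgijljjd' has length L = 14.
Number of overlapping n-grams = L - n + 1
Substituting: 14 - 5 + 1 = 10

10


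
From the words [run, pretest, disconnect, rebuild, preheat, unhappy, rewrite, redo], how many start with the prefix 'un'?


Checking each word for prefix 'un':
  'run' -> no (count: 0)
  'pretest' -> no (count: 0)
  'disconnect' -> no (count: 0)
  'rebuild' -> no (count: 0)
  'preheat' -> no (count: 0)
  'unhappy' -> YES, starts with 'un' (count: 1)
  'rewrite' -> no (count: 1)
  'redo' -> no (count: 1)
Total with prefix 'un': 1

1


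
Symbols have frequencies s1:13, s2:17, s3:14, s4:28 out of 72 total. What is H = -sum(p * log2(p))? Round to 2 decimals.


Computing entropy H = -sum(p_i * log2(p_i)):
  s1: p = 13/72 = 0.1806, -p*log2(p) = 0.4459
  s2: p = 17/72 = 0.2361, -p*log2(p) = 0.4917
  s3: p = 14/72 = 0.1944, -p*log2(p) = 0.4594
  s4: p = 28/72 = 0.3889, -p*log2(p) = 0.5299
H = sum of terms = 1.9269
Rounded to 2 decimals: 1.93

1.93


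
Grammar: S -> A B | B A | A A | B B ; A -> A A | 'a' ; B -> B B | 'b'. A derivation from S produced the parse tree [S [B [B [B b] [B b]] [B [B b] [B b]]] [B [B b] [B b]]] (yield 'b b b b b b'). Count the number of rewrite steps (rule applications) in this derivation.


Every bracketed nonterminal node [X ...] in the tree is produced by exactly one rule application.
Reading the tree off as a leftmost derivation:
  Step 1: S  =>  B B   (applied S -> B B)
  Step 2: B B  =>  B B B   (applied B -> B B)
  Step 3: B B B  =>  B B B B   (applied B -> B B)
  Step 4: B B B B  =>  b B B B   (applied B -> b)
  Step 5: b B B B  =>  b b B B   (applied B -> b)
  Step 6: b b B B  =>  b b B B B   (applied B -> B B)
  Step 7: b b B B B  =>  b b b B B   (applied B -> b)
  Step 8: b b b B B  =>  b b b b B   (applied B -> b)
  Step 9: b b b b B  =>  b b b b B B   (applied B -> B B)
  Step 10: b b b b B B  =>  b b b b b B   (applied B -> b)
  Step 11: b b b b b B  =>  b b b b b b   (applied B -> b)
Final yield: b b b b b b
Total rewrite steps: 11

11


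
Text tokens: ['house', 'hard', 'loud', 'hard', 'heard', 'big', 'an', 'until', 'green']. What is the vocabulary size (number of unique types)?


Listing all tokens and tracking unique types:
  Token 1: 'house' -> NEW (unique so far: 1)
  Token 2: 'hard' -> NEW (unique so far: 2)
  Token 3: 'loud' -> NEW (unique so far: 3)
  Token 4: 'hard' -> duplicate (unique so far: 3)
  Token 5: 'heard' -> NEW (unique so far: 4)
  Token 6: 'big' -> NEW (unique so far: 5)
  Token 7: 'an' -> NEW (unique so far: 6)
  Token 8: 'until' -> NEW (unique so far: 7)
  Token 9: 'green' -> NEW (unique so far: 8)
Unique types: ('an', 'big', 'green', 'hard', 'heard', 'house', 'loud', 'until')
Vocabulary size: 8

8


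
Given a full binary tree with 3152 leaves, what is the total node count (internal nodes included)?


Leaf nodes (terminals): 3152
Internal nodes = n - 1 = 3152 - 1 = 3151
Total = leaves + internal = 3152 + 3151 = 6303

6303


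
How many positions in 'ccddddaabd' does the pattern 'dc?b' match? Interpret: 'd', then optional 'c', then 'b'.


Pattern: dc?b means 'd', then optional 'c', then 'b'.
Scanning 'ccddddaabd' position-by-position:
  Pos 0: window 'ccd' -> no
  Pos 1: window 'cdd' -> no
  Pos 2: window 'ddd' -> no
  Pos 3: window 'ddd' -> no
  Pos 4: window 'dda' -> no
  Pos 5: window 'daa' -> no
  Pos 6: window 'aab' -> no
  Pos 7: window 'abd' -> no
  Pos 8: window 'bd' -> no
  Pos 9: window 'd' -> no
Total matches: 0

0


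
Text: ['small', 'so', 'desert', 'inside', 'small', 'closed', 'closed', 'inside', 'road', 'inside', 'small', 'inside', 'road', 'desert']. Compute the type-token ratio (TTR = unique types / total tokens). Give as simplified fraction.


Tokens: 14
Unique types: ('closed', 'desert', 'inside', 'road', 'small', 'so') = 6
TTR = 6/14
Simplify: divide both by 2 -> 3/7
TTR = 3/7

3/7


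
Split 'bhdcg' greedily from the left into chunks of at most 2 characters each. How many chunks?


'bhdcg' has 5 characters.
Chunking with max size 2:
  Chunk 1: 'bh' (positions 0-1)
  Chunk 2: 'dc' (positions 2-3)
  Chunk 3: 'g' (positions 4-4)
Total chunks: ceil(5 / 2) = 3

3


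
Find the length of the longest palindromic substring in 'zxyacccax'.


Scanning 'zxyacccax' for palindromic substrings.
Substring at positions 3-7: 'accca'.
Check: reverse('accca') = 'accca' -> palindrome confirmed.
Neighbouring characters ('y' / 'x') break symmetry, so it cannot extend further.
No longer palindromic substring exists; longest length = 5

5


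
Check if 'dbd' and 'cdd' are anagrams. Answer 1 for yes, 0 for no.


Sort characters of 'dbd': 'bdd'
Sort characters of 'cdd': 'cdd'
Sorted forms differ -> they are NOT anagrams
Result: 0

0


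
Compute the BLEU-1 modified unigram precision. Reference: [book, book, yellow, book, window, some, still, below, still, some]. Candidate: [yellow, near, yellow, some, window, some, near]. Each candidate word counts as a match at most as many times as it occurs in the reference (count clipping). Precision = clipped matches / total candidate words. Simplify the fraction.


Reference word counts: {'below': 1, 'book': 3, 'some': 2, 'still': 2, 'window': 1, 'yellow': 1}
Checking each candidate word (with clipping):
  'yellow' -> in reference (ref count 1, used 1/1) -> match (matches: 1)
  'near' -> not in reference -> no match (matches: 1)
  'yellow' -> ref count 1 already used up (1/1) -> clipped, no match (matches: 1)
  'some' -> in reference (ref count 2, used 1/2) -> match (matches: 2)
  'window' -> in reference (ref count 1, used 1/1) -> match (matches: 3)
  'some' -> in reference (ref count 2, used 2/2) -> match (matches: 4)
  'near' -> not in reference -> no match (matches: 4)
Clipped matches: 4, Candidate length: 7
Precision = 4/7

4/7


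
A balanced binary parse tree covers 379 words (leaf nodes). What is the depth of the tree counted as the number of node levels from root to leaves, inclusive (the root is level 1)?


In a balanced binary tree with n leaves the deepest leaf is ceil(log2(n)) edges below the root,
so counting node levels inclusive of root and leaves gives ceil(log2(n)) + 1 levels.
log2(379) = 8.5661
ceil(8.5661) = 9
levels = 9 + 1 = 10

10


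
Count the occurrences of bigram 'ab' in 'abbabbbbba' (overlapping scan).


Scanning 'abbabbbbba' for bigram 'ab':
  Position 0: 'ab' -> MATCH
  Position 1: 'bb' -> no
  Position 2: 'ba' -> no
  Position 3: 'ab' -> MATCH
  Position 4: 'bb' -> no
  Position 5: 'bb' -> no
  Position 6: 'bb' -> no
  Position 7: 'bb' -> no
  Position 8: 'ba' -> no
Total matches: 2

2


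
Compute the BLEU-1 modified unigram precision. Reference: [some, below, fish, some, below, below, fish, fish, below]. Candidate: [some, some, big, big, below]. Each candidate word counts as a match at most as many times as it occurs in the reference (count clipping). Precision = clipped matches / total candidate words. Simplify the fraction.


Reference word counts: {'below': 4, 'fish': 3, 'some': 2}
Checking each candidate word (with clipping):
  'some' -> in reference (ref count 2, used 1/2) -> match (matches: 1)
  'some' -> in reference (ref count 2, used 2/2) -> match (matches: 2)
  'big' -> not in reference -> no match (matches: 2)
  'big' -> not in reference -> no match (matches: 2)
  'below' -> in reference (ref count 4, used 1/4) -> match (matches: 3)
Clipped matches: 3, Candidate length: 5
Precision = 3/5

3/5


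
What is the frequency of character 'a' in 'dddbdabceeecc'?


Scanning 'dddbdabceeecc' for 'a':
  Position 5: 'a' -> MATCH (count: 1)
Total occurrences of 'a': 1

1


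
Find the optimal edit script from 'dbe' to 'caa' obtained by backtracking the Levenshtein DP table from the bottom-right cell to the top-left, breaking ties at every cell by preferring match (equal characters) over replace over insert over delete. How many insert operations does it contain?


Edit distance = 3. Backtracking from cell (3, 3) with preference match > replace > insert > delete,
then listing the resulting alignment 'dbe' -> 'caa' left to right:
  Step 1: replace d->c
  Step 2: replace b->a
  Step 3: replace e->a
Total insertions: 0

0


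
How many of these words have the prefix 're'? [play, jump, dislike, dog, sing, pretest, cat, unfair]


Checking each word for prefix 're':
  'play' -> no (count: 0)
  'jump' -> no (count: 0)
  'dislike' -> no (count: 0)
  'dog' -> no (count: 0)
  'sing' -> no (count: 0)
  'pretest' -> no (count: 0)
  'cat' -> no (count: 0)
  'unfair' -> no (count: 0)
Total with prefix 're': 0

0


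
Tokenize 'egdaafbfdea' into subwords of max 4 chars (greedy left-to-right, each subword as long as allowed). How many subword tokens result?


'egdaafbfdea' has 11 characters.
Chunking with max size 4:
  Chunk 1: 'egda' (positions 0-3)
  Chunk 2: 'afbf' (positions 4-7)
  Chunk 3: 'dea' (positions 8-10)
Total chunks: ceil(11 / 4) = 3

3


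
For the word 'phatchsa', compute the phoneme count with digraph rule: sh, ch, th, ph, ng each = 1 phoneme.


Parsing 'phatchsa' greedily, digraphs first:
  'ph' -> digraph (1 consonant phoneme) (phonemes so far: 1)
  'a' -> vowel phoneme (phonemes so far: 2)
  't' -> consonant phoneme (phonemes so far: 3)
  'ch' -> digraph (1 consonant phoneme) (phonemes so far: 4)
  's' -> consonant phoneme (phonemes so far: 5)
  'a' -> vowel phoneme (phonemes so far: 6)
Total phonemes: 6

6


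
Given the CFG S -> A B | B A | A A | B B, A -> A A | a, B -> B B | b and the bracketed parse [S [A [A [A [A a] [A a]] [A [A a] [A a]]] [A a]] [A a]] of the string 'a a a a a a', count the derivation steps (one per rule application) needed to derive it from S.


Every bracketed nonterminal node [X ...] in the tree is produced by exactly one rule application.
Reading the tree off as a leftmost derivation:
  Step 1: S  =>  A A   (applied S -> A A)
  Step 2: A A  =>  A A A   (applied A -> A A)
  Step 3: A A A  =>  A A A A   (applied A -> A A)
  Step 4: A A A A  =>  A A A A A   (applied A -> A A)
  Step 5: A A A A A  =>  a A A A A   (applied A -> a)
  Step 6: a A A A A  =>  a a A A A   (applied A -> a)
  Step 7: a a A A A  =>  a a A A A A   (applied A -> A A)
  Step 8: a a A A A A  =>  a a a A A A   (applied A -> a)
  Step 9: a a a A A A  =>  a a a a A A   (applied A -> a)
  Step 10: a a a a A A  =>  a a a a a A   (applied A -> a)
  Step 11: a a a a a A  =>  a a a a a a   (applied A -> a)
Final yield: a a a a a a
Total rewrite steps: 11

11


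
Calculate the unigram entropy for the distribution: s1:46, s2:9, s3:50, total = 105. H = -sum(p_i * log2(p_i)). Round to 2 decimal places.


Computing entropy H = -sum(p_i * log2(p_i)):
  s1: p = 46/105 = 0.4381, -p*log2(p) = 0.5216
  s2: p = 9/105 = 0.0857, -p*log2(p) = 0.3038
  s3: p = 50/105 = 0.4762, -p*log2(p) = 0.5097
H = sum of terms = 1.3351
Rounded to 2 decimals: 1.34

1.34


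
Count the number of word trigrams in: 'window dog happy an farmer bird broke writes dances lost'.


Word trigrams from [10] words:
  Trigram 1: (window dog happy)
  Trigram 2: (dog happy an)
  Trigram 3: (happy an farmer)
  Trigram 4: (an farmer bird)
  Trigram 5: (farmer bird broke)
  Trigram 6: (bird broke writes)
  Trigram 7: (broke writes dances)
  Trigram 8: (writes dances lost)
Total word trigrams: 10 - 2 = 8

8


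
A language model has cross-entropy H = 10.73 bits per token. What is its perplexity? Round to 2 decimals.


Perplexity formula: PP = 2^H
H = 10.73
PP = 2^10.73
Decompose: 2^10.73 = 2^10 * 2^0.73
2^10 = 1024, 2^0.73 ~ 1.6586391
PP ~ 1024 * 1.6586391 = 1698.4464384
Rounded to 2 decimals: 1698.45

1698.45


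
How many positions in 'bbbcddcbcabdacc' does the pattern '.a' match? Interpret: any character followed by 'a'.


Pattern: .a means any character followed by 'a'.
Scanning 'bbbcddcbcabdacc' position-by-position:
  Pos 0: window 'bb' -> no
  Pos 1: window 'bb' -> no
  Pos 2: window 'bc' -> no
  Pos 3: window 'cd' -> no
  Pos 4: window 'dd' -> no
  Pos 5: window 'dc' -> no
  Pos 6: window 'cb' -> no
  Pos 7: window 'bc' -> no
  Pos 8: window 'ca' -> MATCH
  Pos 9: window 'ab' -> no
  Pos 10: window 'bd' -> no
  Pos 11: window 'da' -> MATCH
  Pos 12: window 'ac' -> no
  Pos 13: window 'cc' -> no
  Pos 14: window 'c' -> no
Total matches: 2

2


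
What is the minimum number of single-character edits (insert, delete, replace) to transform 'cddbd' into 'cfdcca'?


Building DP table for s1='cddbd' (len 5) and s2='cfdcca' (len 6):
       c  f  d  c  c  a
    0  1  2  3  4  5  6
  c 1  0  1  2  3  4  5
  d 2  1  1  1  2  3  4
  d 3  2  2  1  2  3  4
  b 4  3  3  2  2  3  4
  d 5  4  4  3  3  3  4
Edit distance = dp[5][6] = 4

4


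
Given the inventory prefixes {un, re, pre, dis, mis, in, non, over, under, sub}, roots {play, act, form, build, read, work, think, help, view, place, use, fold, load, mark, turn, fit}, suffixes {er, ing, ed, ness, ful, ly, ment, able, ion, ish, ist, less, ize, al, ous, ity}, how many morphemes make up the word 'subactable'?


Segmenting 'subactable' against the inventory:
  'sub' -> prefix (morpheme 1)
  'act' -> root (morpheme 2)
  'able' -> suffix (morpheme 3)
Total morphemes: 3

3


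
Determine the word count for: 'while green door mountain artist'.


Counting words by splitting on spaces:
  Word 1: 'while'
  Word 2: 'green'
  Word 3: 'door'
  Word 4: 'mountain'
  Word 5: 'artist'
Total words: 5

5


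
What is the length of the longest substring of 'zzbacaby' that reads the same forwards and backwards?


Scanning 'zzbacaby' for palindromic substrings.
Substring at positions 2-6: 'bacab'.
Check: reverse('bacab') = 'bacab' -> palindrome confirmed.
Neighbouring characters ('z' / 'y') break symmetry, so it cannot extend further.
No longer palindromic substring exists; longest length = 5

5


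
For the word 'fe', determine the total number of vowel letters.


Scanning each character of 'fe':
  Position 1: 'f' -> consonant (running count: 0)
  Position 2: 'e' -> vowel (running count: 1)
Total vowels: 1

1


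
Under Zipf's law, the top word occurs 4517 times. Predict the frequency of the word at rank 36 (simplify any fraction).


Zipf's law: freq(rank) = f1 / rank
f1 = 4517, rank = 36
freq = 4517 / 36
GCD(4517, 36) = 1
Simplified: 4517/36

4517/36


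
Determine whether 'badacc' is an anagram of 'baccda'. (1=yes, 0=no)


Sort characters of 'badacc': 'aabccd'
Sort characters of 'baccda': 'aabccd'
Sorted forms match -> they ARE anagrams
Result: 1

1


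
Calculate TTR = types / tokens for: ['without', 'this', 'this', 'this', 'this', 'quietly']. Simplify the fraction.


Tokens: 6
Unique types: ('quietly', 'this', 'without') = 3
TTR = 3/6
Simplify: divide both by 3 -> 1/2
TTR = 1/2

1/2


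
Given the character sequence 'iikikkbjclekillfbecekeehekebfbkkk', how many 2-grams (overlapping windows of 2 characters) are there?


String 'iikikkbjclekillfbecekeehekebfbkkk' has length L = 33.
Number of overlapping n-grams = L - n + 1
Substituting: 33 - 2 + 1 = 32

32


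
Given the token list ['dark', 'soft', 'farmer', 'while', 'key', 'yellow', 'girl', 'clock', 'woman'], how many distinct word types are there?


Listing all tokens and tracking unique types:
  Token 1: 'dark' -> NEW (unique so far: 1)
  Token 2: 'soft' -> NEW (unique so far: 2)
  Token 3: 'farmer' -> NEW (unique so far: 3)
  Token 4: 'while' -> NEW (unique so far: 4)
  Token 5: 'key' -> NEW (unique so far: 5)
  Token 6: 'yellow' -> NEW (unique so far: 6)
  Token 7: 'girl' -> NEW (unique so far: 7)
  Token 8: 'clock' -> NEW (unique so far: 8)
  Token 9: 'woman' -> NEW (unique so far: 9)
Unique types: ('clock', 'dark', 'farmer', 'girl', 'key', 'soft', 'while', 'woman', 'yellow')
Vocabulary size: 9

9


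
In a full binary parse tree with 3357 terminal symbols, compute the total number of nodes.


Leaf nodes (terminals): 3357
Internal nodes = n - 1 = 3357 - 1 = 3356
Total = leaves + internal = 3357 + 3356 = 6713

6713


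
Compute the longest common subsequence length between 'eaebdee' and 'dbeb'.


DP table for LCS of 'eaebdee' and 'dbeb':
       d  b  e  b
    0  0  0  0  0
  e 0  0  0  1  1
  a 0  0  0  1  1
  e 0  0  0  1  1
  b 0  0  1  1  2
  d 0  1  1  1  2
  e 0  1  1  2  2
  e 0  1  1  2  2
LCS: 'eb'
LCS length = 2

2


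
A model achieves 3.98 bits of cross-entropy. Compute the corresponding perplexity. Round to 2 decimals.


Perplexity formula: PP = 2^H
H = 3.98
PP = 2^3.98
Decompose: 2^3.98 = 2^3 * 2^0.98
2^3 = 8, 2^0.98 ~ 1.9724654
PP ~ 8 * 1.9724654 = 15.7797232
Rounded to 2 decimals: 15.78

15.78


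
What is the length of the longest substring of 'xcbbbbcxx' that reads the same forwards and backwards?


Scanning 'xcbbbbcxx' for palindromic substrings.
Substring at positions 0-7: 'xcbbbbcx'.
Check: reverse('xcbbbbcx') = 'xcbbbbcx' -> palindrome confirmed.
Neighbouring characters ('-' / 'x') break symmetry, so it cannot extend further.
No longer palindromic substring exists; longest length = 8

8


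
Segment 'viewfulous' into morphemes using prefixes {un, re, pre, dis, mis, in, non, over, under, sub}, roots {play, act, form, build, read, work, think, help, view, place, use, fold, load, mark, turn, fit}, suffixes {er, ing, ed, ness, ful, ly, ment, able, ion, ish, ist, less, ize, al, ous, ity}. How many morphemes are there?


Segmenting 'viewfulous' against the inventory:
  'view' -> root (morpheme 1)
  'ful' -> suffix (morpheme 2)
  'ous' -> suffix (morpheme 3)
Total morphemes: 3

3


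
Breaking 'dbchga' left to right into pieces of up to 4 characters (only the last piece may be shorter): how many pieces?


'dbchga' has 6 characters.
Chunking with max size 4:
  Chunk 1: 'dbch' (positions 0-3)
  Chunk 2: 'ga' (positions 4-5)
Total chunks: ceil(6 / 4) = 2

2


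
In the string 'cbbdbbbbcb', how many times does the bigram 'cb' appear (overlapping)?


Scanning 'cbbdbbbbcb' for bigram 'cb':
  Position 0: 'cb' -> MATCH
  Position 1: 'bb' -> no
  Position 2: 'bd' -> no
  Position 3: 'db' -> no
  Position 4: 'bb' -> no
  Position 5: 'bb' -> no
  Position 6: 'bb' -> no
  Position 7: 'bc' -> no
  Position 8: 'cb' -> MATCH
Total matches: 2

2


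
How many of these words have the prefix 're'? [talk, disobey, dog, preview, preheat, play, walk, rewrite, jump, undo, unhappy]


Checking each word for prefix 're':
  'talk' -> no (count: 0)
  'disobey' -> no (count: 0)
  'dog' -> no (count: 0)
  'preview' -> no (count: 0)
  'preheat' -> no (count: 0)
  'play' -> no (count: 0)
  'walk' -> no (count: 0)
  'rewrite' -> YES, starts with 're' (count: 1)
  'jump' -> no (count: 1)
  'undo' -> no (count: 1)
  'unhappy' -> no (count: 1)
Total with prefix 're': 1

1


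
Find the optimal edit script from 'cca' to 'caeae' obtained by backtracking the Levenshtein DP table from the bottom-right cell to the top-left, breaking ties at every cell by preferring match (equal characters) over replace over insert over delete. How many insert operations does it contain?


Edit distance = 3. Backtracking from cell (3, 5) with preference match > replace > insert > delete,
then listing the resulting alignment 'cca' -> 'caeae' left to right:
  Step 1: keep 'c'
  Step 2: insert 'a' [insertion #1]
  Step 3: replace c->e
  Step 4: keep 'a'
  Step 5: insert 'e' [insertion #2]
Total insertions: 2

2


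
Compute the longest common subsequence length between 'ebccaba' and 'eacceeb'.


DP table for LCS of 'ebccaba' and 'eacceeb':
       e  a  c  c  e  e  b
    0  0  0  0  0  0  0  0
  e 0  1  1  1  1  1  1  1
  b 0  1  1  1  1  1  1  2
  c 0  1  1  2  2  2  2  2
  c 0  1  1  2  3  3  3  3
  a 0  1  2  2  3  3  3  3
  b 0  1  2  2  3  3  3  4
  a 0  1  2  2  3  3  3  4
LCS: 'eccb'
LCS length = 4

4


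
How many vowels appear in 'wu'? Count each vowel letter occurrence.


Scanning each character of 'wu':
  Position 1: 'w' -> consonant (running count: 0)
  Position 2: 'u' -> vowel (running count: 1)
Total vowels: 1

1


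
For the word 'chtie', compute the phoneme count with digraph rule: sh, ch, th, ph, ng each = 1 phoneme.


Parsing 'chtie' greedily, digraphs first:
  'ch' -> digraph (1 consonant phoneme) (phonemes so far: 1)
  't' -> consonant phoneme (phonemes so far: 2)
  'i' -> vowel phoneme (phonemes so far: 3)
  'e' -> vowel phoneme (phonemes so far: 4)
Total phonemes: 4

4


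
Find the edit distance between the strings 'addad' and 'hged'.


Building DP table for s1='addad' (len 5) and s2='hged' (len 4):
       h  g  e  d
    0  1  2  3  4
  a 1  1  2  3  4
  d 2  2  2  3  3
  d 3  3  3  3  3
  a 4  4  4  4  4
  d 5  5  5  5  4
Edit distance = dp[5][4] = 4

4


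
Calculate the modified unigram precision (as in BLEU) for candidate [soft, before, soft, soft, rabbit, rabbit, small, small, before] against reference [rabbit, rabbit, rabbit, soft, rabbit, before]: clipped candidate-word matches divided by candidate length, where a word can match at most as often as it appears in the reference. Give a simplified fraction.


Reference word counts: {'before': 1, 'rabbit': 4, 'soft': 1}
Checking each candidate word (with clipping):
  'soft' -> in reference (ref count 1, used 1/1) -> match (matches: 1)
  'before' -> in reference (ref count 1, used 1/1) -> match (matches: 2)
  'soft' -> ref count 1 already used up (1/1) -> clipped, no match (matches: 2)
  'soft' -> ref count 1 already used up (1/1) -> clipped, no match (matches: 2)
  'rabbit' -> in reference (ref count 4, used 1/4) -> match (matches: 3)
  'rabbit' -> in reference (ref count 4, used 2/4) -> match (matches: 4)
  'small' -> not in reference -> no match (matches: 4)
  'small' -> not in reference -> no match (matches: 4)
  'before' -> ref count 1 already used up (1/1) -> clipped, no match (matches: 4)
Clipped matches: 4, Candidate length: 9
Precision = 4/9

4/9


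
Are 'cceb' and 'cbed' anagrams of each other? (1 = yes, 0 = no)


Sort characters of 'cceb': 'bcce'
Sort characters of 'cbed': 'bcde'
Sorted forms differ -> they are NOT anagrams
Result: 0

0


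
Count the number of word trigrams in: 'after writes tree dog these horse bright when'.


Word trigrams from [8] words:
  Trigram 1: (after writes tree)
  Trigram 2: (writes tree dog)
  Trigram 3: (tree dog these)
  Trigram 4: (dog these horse)
  Trigram 5: (these horse bright)
  Trigram 6: (horse bright when)
Total word trigrams: 8 - 2 = 6

6


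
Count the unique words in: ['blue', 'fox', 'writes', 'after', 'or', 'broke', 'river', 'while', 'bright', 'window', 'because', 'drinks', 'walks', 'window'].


Listing all tokens and tracking unique types:
  Token 1: 'blue' -> NEW (unique so far: 1)
  Token 2: 'fox' -> NEW (unique so far: 2)
  Token 3: 'writes' -> NEW (unique so far: 3)
  Token 4: 'after' -> NEW (unique so far: 4)
  Token 5: 'or' -> NEW (unique so far: 5)
  Token 6: 'broke' -> NEW (unique so far: 6)
  Token 7: 'river' -> NEW (unique so far: 7)
  Token 8: 'while' -> NEW (unique so far: 8)
  Token 9: 'bright' -> NEW (unique so far: 9)
  Token 10: 'window' -> NEW (unique so far: 10)
  Token 11: 'because' -> NEW (unique so far: 11)
  Token 12: 'drinks' -> NEW (unique so far: 12)
  Token 13: 'walks' -> NEW (unique so far: 13)
  Token 14: 'window' -> duplicate (unique so far: 13)
Unique types: ('after', 'because', 'blue', 'bright', 'broke', 'drinks', 'fox', 'or', 'river', 'walks', 'while', 'window', 'writes')
Vocabulary size: 13

13


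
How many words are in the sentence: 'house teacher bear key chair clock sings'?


Counting words by splitting on spaces:
  Word 1: 'house'
  Word 2: 'teacher'
  Word 3: 'bear'
  Word 4: 'key'
  Word 5: 'chair'
  Word 6: 'clock'
  Word 7: 'sings'
Total words: 7

7


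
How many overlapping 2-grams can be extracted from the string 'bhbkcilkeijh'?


String 'bhbkcilkeijh' has length L = 12.
Number of overlapping n-grams = L - n + 1
Substituting: 12 - 2 + 1 = 11

11


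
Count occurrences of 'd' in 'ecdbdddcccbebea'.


Scanning 'ecdbdddcccbebea' for 'd':
  Position 2: 'd' -> MATCH (count: 1)
  Position 4: 'd' -> MATCH (count: 2)
  Position 5: 'd' -> MATCH (count: 3)
  Position 6: 'd' -> MATCH (count: 4)
Total occurrences of 'd': 4

4


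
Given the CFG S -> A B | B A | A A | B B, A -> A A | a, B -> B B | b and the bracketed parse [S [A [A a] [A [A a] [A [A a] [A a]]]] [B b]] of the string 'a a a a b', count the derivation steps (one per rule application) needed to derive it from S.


Every bracketed nonterminal node [X ...] in the tree is produced by exactly one rule application.
Reading the tree off as a leftmost derivation:
  Step 1: S  =>  A B   (applied S -> A B)
  Step 2: A B  =>  A A B   (applied A -> A A)
  Step 3: A A B  =>  a A B   (applied A -> a)
  Step 4: a A B  =>  a A A B   (applied A -> A A)
  Step 5: a A A B  =>  a a A B   (applied A -> a)
  Step 6: a a A B  =>  a a A A B   (applied A -> A A)
  Step 7: a a A A B  =>  a a a A B   (applied A -> a)
  Step 8: a a a A B  =>  a a a a B   (applied A -> a)
  Step 9: a a a a B  =>  a a a a b   (applied B -> b)
Final yield: a a a a b
Total rewrite steps: 9

9


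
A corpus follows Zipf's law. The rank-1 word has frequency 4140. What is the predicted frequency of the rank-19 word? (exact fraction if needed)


Zipf's law: freq(rank) = f1 / rank
f1 = 4140, rank = 19
freq = 4140 / 19
GCD(4140, 19) = 1
Simplified: 4140/19

4140/19


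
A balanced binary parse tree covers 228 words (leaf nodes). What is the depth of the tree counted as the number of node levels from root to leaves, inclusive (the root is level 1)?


In a balanced binary tree with n leaves the deepest leaf is ceil(log2(n)) edges below the root,
so counting node levels inclusive of root and leaves gives ceil(log2(n)) + 1 levels.
log2(228) = 7.8329
ceil(7.8329) = 8
levels = 8 + 1 = 9

9


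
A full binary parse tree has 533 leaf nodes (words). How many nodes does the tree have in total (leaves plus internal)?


Leaf nodes (terminals): 533
Internal nodes = n - 1 = 533 - 1 = 532
Total = leaves + internal = 533 + 532 = 1065

1065


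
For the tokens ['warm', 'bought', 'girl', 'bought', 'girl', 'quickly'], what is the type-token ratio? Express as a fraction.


Tokens: 6
Unique types: ('bought', 'girl', 'quickly', 'warm') = 4
TTR = 4/6
Simplify: divide both by 2 -> 2/3
TTR = 2/3

2/3


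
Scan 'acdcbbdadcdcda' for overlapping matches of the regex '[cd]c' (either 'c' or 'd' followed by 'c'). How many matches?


Pattern: [cd]c means either 'c' or 'd' followed by 'c'.
Scanning 'acdcbbdadcdcda' position-by-position:
  Pos 0: window 'ac' -> no
  Pos 1: window 'cd' -> no
  Pos 2: window 'dc' -> MATCH
  Pos 3: window 'cb' -> no
  Pos 4: window 'bb' -> no
  Pos 5: window 'bd' -> no
  Pos 6: window 'da' -> no
  Pos 7: window 'ad' -> no
  Pos 8: window 'dc' -> MATCH
  Pos 9: window 'cd' -> no
  Pos 10: window 'dc' -> MATCH
  Pos 11: window 'cd' -> no
  Pos 12: window 'da' -> no
  Pos 13: window 'a' -> no
Total matches: 3

3


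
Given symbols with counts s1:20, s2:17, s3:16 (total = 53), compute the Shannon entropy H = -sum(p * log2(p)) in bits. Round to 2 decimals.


Computing entropy H = -sum(p_i * log2(p_i)):
  s1: p = 20/53 = 0.3774, -p*log2(p) = 0.5306
  s2: p = 17/53 = 0.3208, -p*log2(p) = 0.5262
  s3: p = 16/53 = 0.3019, -p*log2(p) = 0.5216
H = sum of terms = 1.5784
Rounded to 2 decimals: 1.58

1.58


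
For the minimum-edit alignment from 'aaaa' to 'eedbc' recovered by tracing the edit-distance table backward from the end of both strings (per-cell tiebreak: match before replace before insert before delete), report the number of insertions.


Edit distance = 5. Backtracking from cell (4, 5) with preference match > replace > insert > delete,
then listing the resulting alignment 'aaaa' -> 'eedbc' left to right:
  Step 1: insert 'e' [insertion #1]
  Step 2: replace a->e
  Step 3: replace a->d
  Step 4: replace a->b
  Step 5: replace a->c
Total insertions: 1

1


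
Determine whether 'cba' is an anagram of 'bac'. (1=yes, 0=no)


Sort characters of 'cba': 'abc'
Sort characters of 'bac': 'abc'
Sorted forms match -> they ARE anagrams
Result: 1

1


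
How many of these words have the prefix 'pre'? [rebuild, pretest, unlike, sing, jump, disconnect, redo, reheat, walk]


Checking each word for prefix 'pre':
  'rebuild' -> no (count: 0)
  'pretest' -> YES, starts with 'pre' (count: 1)
  'unlike' -> no (count: 1)
  'sing' -> no (count: 1)
  'jump' -> no (count: 1)
  'disconnect' -> no (count: 1)
  'redo' -> no (count: 1)
  'reheat' -> no (count: 1)
  'walk' -> no (count: 1)
Total with prefix 'pre': 1

1


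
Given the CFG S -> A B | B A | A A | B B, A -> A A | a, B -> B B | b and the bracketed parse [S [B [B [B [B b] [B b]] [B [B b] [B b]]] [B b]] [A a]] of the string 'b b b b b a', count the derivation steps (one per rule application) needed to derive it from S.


Every bracketed nonterminal node [X ...] in the tree is produced by exactly one rule application.
Reading the tree off as a leftmost derivation:
  Step 1: S  =>  B A   (applied S -> B A)
  Step 2: B A  =>  B B A   (applied B -> B B)
  Step 3: B B A  =>  B B B A   (applied B -> B B)
  Step 4: B B B A  =>  B B B B A   (applied B -> B B)
  Step 5: B B B B A  =>  b B B B A   (applied B -> b)
  Step 6: b B B B A  =>  b b B B A   (applied B -> b)
  Step 7: b b B B A  =>  b b B B B A   (applied B -> B B)
  Step 8: b b B B B A  =>  b b b B B A   (applied B -> b)
  Step 9: b b b B B A  =>  b b b b B A   (applied B -> b)
  Step 10: b b b b B A  =>  b b b b b A   (applied B -> b)
  Step 11: b b b b b A  =>  b b b b b a   (applied A -> a)
Final yield: b b b b b a
Total rewrite steps: 11

11


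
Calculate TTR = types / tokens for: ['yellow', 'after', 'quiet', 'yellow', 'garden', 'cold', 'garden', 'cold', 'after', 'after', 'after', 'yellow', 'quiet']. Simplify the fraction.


Tokens: 13
Unique types: ('after', 'cold', 'garden', 'quiet', 'yellow') = 5
TTR = 5/13
Already in lowest terms.

5/13


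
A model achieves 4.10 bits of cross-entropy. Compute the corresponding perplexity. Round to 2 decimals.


Perplexity formula: PP = 2^H
H = 4.10
PP = 2^4.10
Decompose: 2^4.10 = 2^4 * 2^0.10
2^4 = 16, 2^0.10 ~ 1.0717735
PP ~ 16 * 1.0717735 = 17.1483760
Rounded to 2 decimals: 17.15

17.15


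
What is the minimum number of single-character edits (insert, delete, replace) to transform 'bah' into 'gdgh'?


Building DP table for s1='bah' (len 3) and s2='gdgh' (len 4):
       g  d  g  h
    0  1  2  3  4
  b 1  1  2  3  4
  a 2  2  2  3  4
  h 3  3  3  3  3
Edit distance = dp[3][4] = 3

3


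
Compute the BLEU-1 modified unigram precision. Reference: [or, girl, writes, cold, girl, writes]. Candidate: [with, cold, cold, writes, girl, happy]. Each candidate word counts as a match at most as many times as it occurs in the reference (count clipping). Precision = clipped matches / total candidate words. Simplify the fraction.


Reference word counts: {'cold': 1, 'girl': 2, 'or': 1, 'writes': 2}
Checking each candidate word (with clipping):
  'with' -> not in reference -> no match (matches: 0)
  'cold' -> in reference (ref count 1, used 1/1) -> match (matches: 1)
  'cold' -> ref count 1 already used up (1/1) -> clipped, no match (matches: 1)
  'writes' -> in reference (ref count 2, used 1/2) -> match (matches: 2)
  'girl' -> in reference (ref count 2, used 1/2) -> match (matches: 3)
  'happy' -> not in reference -> no match (matches: 3)
Clipped matches: 3, Candidate length: 6
Precision = 3/6 = 1/2

1/2


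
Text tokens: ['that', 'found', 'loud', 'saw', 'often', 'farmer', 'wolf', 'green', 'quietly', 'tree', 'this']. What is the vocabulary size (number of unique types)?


Listing all tokens and tracking unique types:
  Token 1: 'that' -> NEW (unique so far: 1)
  Token 2: 'found' -> NEW (unique so far: 2)
  Token 3: 'loud' -> NEW (unique so far: 3)
  Token 4: 'saw' -> NEW (unique so far: 4)
  Token 5: 'often' -> NEW (unique so far: 5)
  Token 6: 'farmer' -> NEW (unique so far: 6)
  Token 7: 'wolf' -> NEW (unique so far: 7)
  Token 8: 'green' -> NEW (unique so far: 8)
  Token 9: 'quietly' -> NEW (unique so far: 9)
  Token 10: 'tree' -> NEW (unique so far: 10)
  Token 11: 'this' -> NEW (unique so far: 11)
Unique types: ('farmer', 'found', 'green', 'loud', 'often', 'quietly', 'saw', 'that', 'this', 'tree', 'wolf')
Vocabulary size: 11

11


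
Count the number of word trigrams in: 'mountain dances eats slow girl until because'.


Word trigrams from [7] words:
  Trigram 1: (mountain dances eats)
  Trigram 2: (dances eats slow)
  Trigram 3: (eats slow girl)
  Trigram 4: (slow girl until)
  Trigram 5: (girl until because)
Total word trigrams: 7 - 2 = 5

5


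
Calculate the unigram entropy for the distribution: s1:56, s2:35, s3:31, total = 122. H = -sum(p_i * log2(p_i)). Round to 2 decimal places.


Computing entropy H = -sum(p_i * log2(p_i)):
  s1: p = 56/122 = 0.4590, -p*log2(p) = 0.5157
  s2: p = 35/122 = 0.2869, -p*log2(p) = 0.5168
  s3: p = 31/122 = 0.2541, -p*log2(p) = 0.5022
H = sum of terms = 1.5347
Rounded to 2 decimals: 1.53

1.53


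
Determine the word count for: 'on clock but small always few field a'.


Counting words by splitting on spaces:
  Word 1: 'on'
  Word 2: 'clock'
  Word 3: 'but'
  Word 4: 'small'
  Word 5: 'always'
  Word 6: 'few'
  Word 7: 'field'
  Word 8: 'a'
Total words: 8

8


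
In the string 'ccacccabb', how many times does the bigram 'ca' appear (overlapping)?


Scanning 'ccacccabb' for bigram 'ca':
  Position 0: 'cc' -> no
  Position 1: 'ca' -> MATCH
  Position 2: 'ac' -> no
  Position 3: 'cc' -> no
  Position 4: 'cc' -> no
  Position 5: 'ca' -> MATCH
  Position 6: 'ab' -> no
  Position 7: 'bb' -> no
Total matches: 2

2


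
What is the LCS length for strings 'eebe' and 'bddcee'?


DP table for LCS of 'eebe' and 'bddcee':
       b  d  d  c  e  e
    0  0  0  0  0  0  0
  e 0  0  0  0  0  1  1
  e 0  0  0  0  0  1  2
  b 0  1  1  1  1  1  2
  e 0  1  1  1  1  2  2
LCS: 'ee'
LCS length = 2

2


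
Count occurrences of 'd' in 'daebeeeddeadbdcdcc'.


Scanning 'daebeeeddeadbdcdcc' for 'd':
  Position 0: 'd' -> MATCH (count: 1)
  Position 7: 'd' -> MATCH (count: 2)
  Position 8: 'd' -> MATCH (count: 3)
  Position 11: 'd' -> MATCH (count: 4)
  Position 13: 'd' -> MATCH (count: 5)
  Position 15: 'd' -> MATCH (count: 6)
Total occurrences of 'd': 6

6


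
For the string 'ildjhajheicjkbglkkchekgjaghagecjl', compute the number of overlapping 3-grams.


String 'ildjhajheicjkbglkkchekgjaghagecjl' has length L = 33.
Number of overlapping n-grams = L - n + 1
Substituting: 33 - 3 + 1 = 31

31


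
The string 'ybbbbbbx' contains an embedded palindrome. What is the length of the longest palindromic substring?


Scanning 'ybbbbbbx' for palindromic substrings.
Substring at positions 1-6: 'bbbbbb'.
Check: reverse('bbbbbb') = 'bbbbbb' -> palindrome confirmed.
Neighbouring characters ('y' / 'x') break symmetry, so it cannot extend further.
No longer palindromic substring exists; longest length = 6

6
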